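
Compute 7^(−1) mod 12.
7^(−1) ≡ 7 (mod 12)

Apply the extended Euclidean algorithm to (12, 7), tracking rows (r, s, t) with s·12 + t·7 = r. Each division r_prev = q·r_cur + r_new produces the new row as (previous row) − q·(current row):
  row A: (12, 1, 0)   [1·12 + 0·7 = 12]
  row B: (7, 0, 1)   [0·12 + 1·7 = 7]
  12 = 1·7 + 5   → row C = row A − 1·row B = (5, 1, −1)   [check: 1·12 − 1·7 = 5]
  7 = 1·5 + 2   → row D = row B − 1·row C = (2, −1, 2)   [check: −1·12 + 2·7 = 2]
  5 = 2·2 + 1   → row E = row C − 2·row D = (1, 3, −5)   [check: 3·12 − 5·7 = 1]
  2 = 2·1 + 0   → remainder 0, stop. gcd = 1 (last nonzero row E).
The gcd is 1, so 7 is invertible mod 12. The last nonzero row gives 3·12 − 5·7 = 1, so t = −5. So 7^(−1) ≡ −5 ≡ 7 (mod 12). Verify: 7 · 7 = 49 ≡ 1 (mod 12). ✓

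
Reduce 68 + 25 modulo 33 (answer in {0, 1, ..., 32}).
Reduce the summands first: 68 ≡ 2 (mod 33), so 68 + 25 ≡ 2 + 25 (mod 33). 2 + 25 = 27; 27 = 0·33 + 27, so (68 + 25) mod 33 = 27.

Final answer: 27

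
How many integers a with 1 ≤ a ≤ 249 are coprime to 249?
164

The number of a ∈ {1, ..., 249} with gcd(a, 249) = 1 is by definition Euler's totient φ(249). φ is multiplicative, with φ(p^e) = p^e − p^(e−1). Factorise 249 = 3 · 83. Then
  φ(249) = (3 − 1) · (83 − 1) = 2 · 82 = 164.
So there are 164 such integers.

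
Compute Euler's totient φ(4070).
φ is multiplicative, with φ(p^e) = p^e − p^(e−1). Factorise 4070 = 2 · 5 · 11 · 37. Then
  φ(4070) = (2 − 1) · (5 − 1) · (11 − 1) · (37 − 1) = 1 · 4 · 10 · 36 = 1440.

Final answer: φ(4070) = 1440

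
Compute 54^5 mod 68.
56

Use repeated squaring. Binary(5) = 101. Walk through the bits of the exponent 5 left-to-right: at each bit after the leading one, square the running value, then multiply by 54 if the bit is 1 (always reducing mod 68):
  bit 1 = 1 (leading): start with 54.
  bit 2 = 0: square 54^2 = 2916 ≡ 60 (mod 68).
  bit 3 = 1: square 60^2 = 3600 ≡ 64; bit is 1, so multiply 64·54 = 3456 ≡ 56 (mod 68).
Final value: 54^5 ≡ 56 (mod 68).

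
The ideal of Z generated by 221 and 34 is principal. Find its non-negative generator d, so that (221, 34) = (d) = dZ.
(221, 34) = (17); d = 17

In the PID Z, (a, b) is generated by gcd(a, b). Compute gcd(221, 34) with the extended Euclidean algorithm, tracking rows (r, s, t) with s·221 + t·34 = r:
  row A: (221, 1, 0)   [1·221 + 0·34 = 221]
  row B: (34, 0, 1)   [0·221 + 1·34 = 34]
  221 = 6·34 + 17   → row C = row A − 6·row B = (17, 1, −6)   [check: 1·221 − 6·34 = 17]
  34 = 2·17 + 0   → remainder 0, stop. gcd = 17 (last nonzero row C).
So gcd(221, 34) = 17, with Bézout identity 1·221 − 6·34 = 17. Containment (⊇): the Bézout identity exhibits 17 as an element of (221, 34), giving (17) ⊆ (221, 34). Containment (⊆): since 17 | 221 and 17 | 34 (221 = 17·13, 34 = 17·2), every Z-linear combination of 221 and 34 is divisible by 17, so (221, 34) ⊆ (17). Therefore (221, 34) = (17), d = 17.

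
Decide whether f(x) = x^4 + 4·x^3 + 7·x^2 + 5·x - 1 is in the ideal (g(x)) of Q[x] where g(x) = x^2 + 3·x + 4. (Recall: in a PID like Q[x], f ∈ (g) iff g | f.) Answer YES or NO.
In Q[x] the ideal (g) consists of all multiples of g, so f ∈ (g) iff g | f, i.e. iff the remainder of f on division by g is 0. Divide f by g (g is monic, so eliminate the leading term of the running remainder at each step):
  leading term x^4: subtract (x^2)·g(x) = x^4 + 3·x^3 + 4·x^2, leaving x^3 + 3·x^2 + 5·x - 1
  leading term x^3: subtract (x)·g(x) = x^3 + 3·x^2 + 4·x, leaving x - 1
The remainder r(x) = x - 1 ≠ 0 (and deg r < deg g), so g ∤ f, i.e. f ∉ (g).

Final answer: NO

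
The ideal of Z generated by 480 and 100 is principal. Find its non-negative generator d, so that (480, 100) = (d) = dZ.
(480, 100) = (20); d = 20

In the PID Z, (a, b) is generated by gcd(a, b). Compute gcd(480, 100) with the extended Euclidean algorithm, tracking rows (r, s, t) with s·480 + t·100 = r:
  row A: (480, 1, 0)   [1·480 + 0·100 = 480]
  row B: (100, 0, 1)   [0·480 + 1·100 = 100]
  480 = 4·100 + 80   → row C = row A − 4·row B = (80, 1, −4)   [check: 1·480 − 4·100 = 80]
  100 = 1·80 + 20   → row D = row B − 1·row C = (20, −1, 5)   [check: −1·480 + 5·100 = 20]
  80 = 4·20 + 0   → remainder 0, stop. gcd = 20 (last nonzero row D).
So gcd(480, 100) = 20, with Bézout identity −1·480 + 5·100 = 20. Containment (⊇): the Bézout identity exhibits 20 as an element of (480, 100), giving (20) ⊆ (480, 100). Containment (⊆): since 20 | 480 and 20 | 100 (480 = 20·24, 100 = 20·5), every Z-linear combination of 480 and 100 is divisible by 20, so (480, 100) ⊆ (20). Therefore (480, 100) = (20), d = 20.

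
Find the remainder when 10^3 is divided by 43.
11

Use repeated squaring. Binary(3) = 11. Walk through the bits of the exponent 3 left-to-right: at each bit after the leading one, square the running value, then multiply by 10 if the bit is 1 (always reducing mod 43):
  bit 1 = 1 (leading): start with 10.
  bit 2 = 1: square 10^2 = 100 ≡ 14; bit is 1, so multiply 14·10 = 140 ≡ 11 (mod 43).
Final value: 10^3 ≡ 11 (mod 43).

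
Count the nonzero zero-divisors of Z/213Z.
In Z/213Z each nonzero element is either a unit (gcd with 213 is 1) or a zero-divisor (gcd > 1). The number of units is φ(213): factorise 213 = 3 · 71, so φ(213) = (3 − 1) · (71 − 1) = 2 · 70 = 140. The nonzero elements number 213 − 1 = 212. Hence the nonzero zero-divisors number 212 − 140 = 72.

Final answer: Z/213Z has 72 nonzero zero-divisors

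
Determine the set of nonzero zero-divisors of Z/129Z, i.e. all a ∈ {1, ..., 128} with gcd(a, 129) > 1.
nonzero zero-divisors of Z/129Z = {3, 6, 9, 12, 15, 18, 21, 24, 27, 30, 33, 36, 39, 42, 43, 45, 48, 51, 54, 57, 60, 63, 66, 69, 72, 75, 78, 81, 84, 86, 87, 90, 93, 96, 99, 102, 105, 108, 111, 114, 117, 120, 123, 126}

An element a ∈ Z/129Z (with a ≠ 0) is a zero-divisor iff gcd(a, 129) > 1 (because a is a unit precisely when gcd(a, n) = 1, and in Z/nZ every nonzero, non-unit element is a zero-divisor). Scan a = 1, ..., 128 and keep those with gcd(a, 129) > 1:
  gcd(3, 129) = 3, gcd(6, 129) = 3, gcd(9, 129) = 3, gcd(12, 129) = 3, gcd(15, 129) = 3, gcd(18, 129) = 3, gcd(21, 129) = 3, gcd(24, 129) = 3, gcd(27, 129) = 3, gcd(30, 129) = 3, gcd(33, 129) = 3, gcd(36, 129) = 3, gcd(39, 129) = 3, gcd(42, 129) = 3, gcd(43, 129) = 43, gcd(45, 129) = 3, gcd(48, 129) = 3, gcd(51, 129) = 3, gcd(54, 129) = 3, gcd(57, 129) = 3, gcd(60, 129) = 3, gcd(63, 129) = 3, gcd(66, 129) = 3, gcd(69, 129) = 3, gcd(72, 129) = 3, gcd(75, 129) = 3, gcd(78, 129) = 3, gcd(81, 129) = 3, gcd(84, 129) = 3, gcd(86, 129) = 43, gcd(87, 129) = 3, gcd(90, 129) = 3, gcd(93, 129) = 3, gcd(96, 129) = 3, gcd(99, 129) = 3, gcd(102, 129) = 3, gcd(105, 129) = 3, gcd(108, 129) = 3, gcd(111, 129) = 3, gcd(114, 129) = 3, gcd(117, 129) = 3, gcd(120, 129) = 3, gcd(123, 129) = 3, gcd(126, 129) = 3.
All other a ∈ {1, ..., 128} have gcd(a, 129) = 1 and are units. So the nonzero zero-divisors are exactly the 44 values of a appearing in this scan.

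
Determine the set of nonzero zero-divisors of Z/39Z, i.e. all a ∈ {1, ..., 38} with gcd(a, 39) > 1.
nonzero zero-divisors of Z/39Z = {3, 6, 9, 12, 13, 15, 18, 21, 24, 26, 27, 30, 33, 36}

An element a ∈ Z/39Z (with a ≠ 0) is a zero-divisor iff gcd(a, 39) > 1 (because a is a unit precisely when gcd(a, n) = 1, and in Z/nZ every nonzero, non-unit element is a zero-divisor). Scan a = 1, ..., 38 and keep those with gcd(a, 39) > 1:
  gcd(3, 39) = 3, gcd(6, 39) = 3, gcd(9, 39) = 3, gcd(12, 39) = 3, gcd(13, 39) = 13, gcd(15, 39) = 3, gcd(18, 39) = 3, gcd(21, 39) = 3, gcd(24, 39) = 3, gcd(26, 39) = 13, gcd(27, 39) = 3, gcd(30, 39) = 3, gcd(33, 39) = 3, gcd(36, 39) = 3.
All other a ∈ {1, ..., 38} have gcd(a, 39) = 1 and are units. So the nonzero zero-divisors are exactly the 14 values of a appearing in this scan.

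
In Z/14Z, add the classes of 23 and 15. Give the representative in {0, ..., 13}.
10

Reduce the summands first: 23 ≡ 9, 15 ≡ 1 (mod 14), so 23 + 15 ≡ 9 + 1 (mod 14). 9 + 1 = 10; 10 = 0·14 + 10, so (23 + 15) mod 14 = 10.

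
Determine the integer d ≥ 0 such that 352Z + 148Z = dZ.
In the PID Z, (a, b) is generated by gcd(a, b). Compute gcd(352, 148) with the extended Euclidean algorithm, tracking rows (r, s, t) with s·352 + t·148 = r:
  row A: (352, 1, 0)   [1·352 + 0·148 = 352]
  row B: (148, 0, 1)   [0·352 + 1·148 = 148]
  352 = 2·148 + 56   → row C = row A − 2·row B = (56, 1, −2)   [check: 1·352 − 2·148 = 56]
  148 = 2·56 + 36   → row D = row B − 2·row C = (36, −2, 5)   [check: −2·352 + 5·148 = 36]
  56 = 1·36 + 20   → row E = row C − 1·row D = (20, 3, −7)   [check: 3·352 − 7·148 = 20]
  36 = 1·20 + 16   → row F = row D − 1·row E = (16, −5, 12)   [check: −5·352 + 12·148 = 16]
  20 = 1·16 + 4   → row G = row E − 1·row F = (4, 8, −19)   [check: 8·352 − 19·148 = 4]
  16 = 4·4 + 0   → remainder 0, stop. gcd = 4 (last nonzero row G).
So gcd(352, 148) = 4, with Bézout identity 8·352 − 19·148 = 4. Containment (⊇): the Bézout identity exhibits 4 as an element of (352, 148), giving (4) ⊆ (352, 148). Containment (⊆): since 4 | 352 and 4 | 148 (352 = 4·88, 148 = 4·37), every Z-linear combination of 352 and 148 is divisible by 4, so (352, 148) ⊆ (4). Therefore (352, 148) = (4), d = 4.

Final answer: (352, 148) = (4); d = 4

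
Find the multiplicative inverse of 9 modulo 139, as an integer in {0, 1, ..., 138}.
9^(−1) ≡ 31 (mod 139)

Apply the extended Euclidean algorithm to (139, 9), tracking rows (r, s, t) with s·139 + t·9 = r. Each division r_prev = q·r_cur + r_new produces the new row as (previous row) − q·(current row):
  row A: (139, 1, 0)   [1·139 + 0·9 = 139]
  row B: (9, 0, 1)   [0·139 + 1·9 = 9]
  139 = 15·9 + 4   → row C = row A − 15·row B = (4, 1, −15)   [check: 1·139 − 15·9 = 4]
  9 = 2·4 + 1   → row D = row B − 2·row C = (1, −2, 31)   [check: −2·139 + 31·9 = 1]
  4 = 4·1 + 0   → remainder 0, stop. gcd = 1 (last nonzero row D).
The gcd is 1, so 9 is invertible mod 139. The last nonzero row gives −2·139 + 31·9 = 1, so t = 31. So 9^(−1) ≡ 31 (mod 139). Verify: 9 · 31 = 279 ≡ 1 (mod 139). ✓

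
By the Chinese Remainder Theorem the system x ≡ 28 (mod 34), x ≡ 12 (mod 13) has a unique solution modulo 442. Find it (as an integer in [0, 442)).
x ≡ 402 (mod 442); the representative in [0, 442) is 402

The moduli 34, 13 are pairwise coprime, so by the CRT there is a unique solution mod 34·13 = 442.
Solve by successive substitution. Start with x ≡ 28 (mod 34).
  Combine with x ≡ 12 (mod 13): write x = 28 + 34·t and require 28 + 34·t ≡ 12 (mod 13), i.e. 34·t ≡ 12 − 28 ≡ 10 (mod 13). Since 34^(−1) ≡ 5 (mod 13) (34 ≡ 8 (mod 13)), t ≡ 5·10 ≡ 11 (mod 13). So x ≡ 28 + 34·11 = 402 (mod 442).
Unique solution in [0, 442): x = 402.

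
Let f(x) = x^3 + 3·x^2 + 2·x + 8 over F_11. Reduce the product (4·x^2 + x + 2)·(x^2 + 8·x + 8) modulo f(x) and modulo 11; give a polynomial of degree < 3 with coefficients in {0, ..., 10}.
Multiply as integer polynomials: a · b = 4·x^4 + 33·x^3 + 42·x^2 + 24·x + 16. Reducing coefficients mod 11: a · b ≡ 4·x^4 + 9·x^2 + 2·x + 5. Now divide by f(x) = x^3 + 3·x^2 + 2·x + 8 in F_11[x], eliminating the leading term at each step:
  leading term 4·x^4: subtract (4·x)·f(x) = 4·x^4 + x^3 + 8·x^2 + 10·x, leaving 10·x^3 + x^2 + 3·x + 5 (coefficients mod 11)
  leading term 10·x^3: subtract (10)·f(x) = 10·x^3 + 8·x^2 + 9·x + 3, leaving 4·x^2 + 5·x + 2 (coefficients mod 11)
The degree is now < 3, so this is the remainder. Hence a · b ≡ 4·x^2 + 5·x + 2 in F_11[x]/(f).

Final answer: a · b ≡ 4·x^2 + 5·x + 2 (mod f(x))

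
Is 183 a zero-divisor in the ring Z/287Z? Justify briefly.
NO

gcd(183, 287) = 1, so 183 is a unit in Z/287Z (it has a multiplicative inverse). A unit cannot be a zero-divisor: if 183·b ≡ 0 then multiplying both sides by 183^(−1) gives b ≡ 0. So 183 is not a zero-divisor.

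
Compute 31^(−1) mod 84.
31^(−1) ≡ 19 (mod 84)

Apply the extended Euclidean algorithm to (84, 31), tracking rows (r, s, t) with s·84 + t·31 = r. Each division r_prev = q·r_cur + r_new produces the new row as (previous row) − q·(current row):
  row A: (84, 1, 0)   [1·84 + 0·31 = 84]
  row B: (31, 0, 1)   [0·84 + 1·31 = 31]
  84 = 2·31 + 22   → row C = row A − 2·row B = (22, 1, −2)   [check: 1·84 − 2·31 = 22]
  31 = 1·22 + 9   → row D = row B − 1·row C = (9, −1, 3)   [check: −1·84 + 3·31 = 9]
  22 = 2·9 + 4   → row E = row C − 2·row D = (4, 3, −8)   [check: 3·84 − 8·31 = 4]
  9 = 2·4 + 1   → row F = row D − 2·row E = (1, −7, 19)   [check: −7·84 + 19·31 = 1]
  4 = 4·1 + 0   → remainder 0, stop. gcd = 1 (last nonzero row F).
The gcd is 1, so 31 is invertible mod 84. The last nonzero row gives −7·84 + 19·31 = 1, so t = 19. So 31^(−1) ≡ 19 (mod 84). Verify: 31 · 19 = 589 ≡ 1 (mod 84). ✓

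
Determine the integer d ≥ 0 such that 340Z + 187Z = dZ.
(340, 187) = (17); d = 17

In the PID Z, (a, b) is generated by gcd(a, b). Compute gcd(340, 187) with the extended Euclidean algorithm, tracking rows (r, s, t) with s·340 + t·187 = r:
  row A: (340, 1, 0)   [1·340 + 0·187 = 340]
  row B: (187, 0, 1)   [0·340 + 1·187 = 187]
  340 = 1·187 + 153   → row C = row A − 1·row B = (153, 1, −1)   [check: 1·340 − 1·187 = 153]
  187 = 1·153 + 34   → row D = row B − 1·row C = (34, −1, 2)   [check: −1·340 + 2·187 = 34]
  153 = 4·34 + 17   → row E = row C − 4·row D = (17, 5, −9)   [check: 5·340 − 9·187 = 17]
  34 = 2·17 + 0   → remainder 0, stop. gcd = 17 (last nonzero row E).
So gcd(340, 187) = 17, with Bézout identity 5·340 − 9·187 = 17. Containment (⊇): the Bézout identity exhibits 17 as an element of (340, 187), giving (17) ⊆ (340, 187). Containment (⊆): since 17 | 340 and 17 | 187 (340 = 17·20, 187 = 17·11), every Z-linear combination of 340 and 187 is divisible by 17, so (340, 187) ⊆ (17). Therefore (340, 187) = (17), d = 17.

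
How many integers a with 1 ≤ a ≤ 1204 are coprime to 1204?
504

The number of a ∈ {1, ..., 1204} with gcd(a, 1204) = 1 is by definition Euler's totient φ(1204). φ is multiplicative, with φ(p^e) = p^e − p^(e−1). Factorise 1204 = 2^2 · 7 · 43. Then
  φ(1204) = (2^2 − 2^1) · (7 − 1) · (43 − 1) = 2 · 6 · 42 = 504.
So there are 504 such integers.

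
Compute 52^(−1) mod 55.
Apply the extended Euclidean algorithm to (55, 52), tracking rows (r, s, t) with s·55 + t·52 = r. Each division r_prev = q·r_cur + r_new produces the new row as (previous row) − q·(current row):
  row A: (55, 1, 0)   [1·55 + 0·52 = 55]
  row B: (52, 0, 1)   [0·55 + 1·52 = 52]
  55 = 1·52 + 3   → row C = row A − 1·row B = (3, 1, −1)   [check: 1·55 − 1·52 = 3]
  52 = 17·3 + 1   → row D = row B − 17·row C = (1, −17, 18)   [check: −17·55 + 18·52 = 1]
  3 = 3·1 + 0   → remainder 0, stop. gcd = 1 (last nonzero row D).
The gcd is 1, so 52 is invertible mod 55. The last nonzero row gives −17·55 + 18·52 = 1, so t = 18. So 52^(−1) ≡ 18 (mod 55). Verify: 52 · 18 = 936 ≡ 1 (mod 55). ✓

Final answer: 52^(−1) ≡ 18 (mod 55)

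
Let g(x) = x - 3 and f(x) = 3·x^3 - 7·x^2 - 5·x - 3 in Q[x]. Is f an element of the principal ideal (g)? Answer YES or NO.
YES

In Q[x] the ideal (g) consists of all multiples of g, so f ∈ (g) iff g | f, i.e. iff the remainder of f on division by g is 0. Divide f by g (g is monic, so eliminate the leading term of the running remainder at each step):
  leading term 3·x^3: subtract (3·x^2)·g(x) = 3·x^3 - 9·x^2, leaving 2·x^2 - 5·x - 3
  leading term 2·x^2: subtract (2·x)·g(x) = 2·x^2 - 6·x, leaving x - 3
  leading term x: subtract (1)·g(x) = x - 3, leaving 0
The remainder is 0, so f(x) = g(x) · h(x) with h(x) = 3·x^2 + 2·x + 1. Hence g | f, i.e. f ∈ (g).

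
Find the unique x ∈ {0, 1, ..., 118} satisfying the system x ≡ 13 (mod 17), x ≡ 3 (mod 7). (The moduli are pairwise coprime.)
x ≡ 115 (mod 119); the representative in [0, 119) is 115

The moduli 17, 7 are pairwise coprime, so by the CRT there is a unique solution mod 17·7 = 119.
Solve by successive substitution. Start with x ≡ 13 (mod 17).
  Combine with x ≡ 3 (mod 7): write x = 13 + 17·t and require 13 + 17·t ≡ 3 (mod 7), i.e. 17·t ≡ 3 − 13 ≡ 4 (mod 7). Since 17^(−1) ≡ 5 (mod 7) (17 ≡ 3 (mod 7)), t ≡ 5·4 ≡ 6 (mod 7). So x ≡ 13 + 17·6 = 115 (mod 119).
Unique solution in [0, 119): x = 115.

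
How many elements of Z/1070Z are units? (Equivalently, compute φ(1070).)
Z/1070Z has φ(1070) = 424 units

An element a ∈ Z/1070Z is a unit iff gcd(a, 1070) = 1, so the number of units is φ(1070). φ is multiplicative, with φ(p^e) = p^e − p^(e−1). Factorise 1070 = 2 · 5 · 107. Then
  φ(1070) = (2 − 1) · (5 − 1) · (107 − 1) = 1 · 4 · 106 = 424.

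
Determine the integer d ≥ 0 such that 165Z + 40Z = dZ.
(165, 40) = (5); d = 5

In the PID Z, (a, b) is generated by gcd(a, b). Compute gcd(165, 40) with the extended Euclidean algorithm, tracking rows (r, s, t) with s·165 + t·40 = r:
  row A: (165, 1, 0)   [1·165 + 0·40 = 165]
  row B: (40, 0, 1)   [0·165 + 1·40 = 40]
  165 = 4·40 + 5   → row C = row A − 4·row B = (5, 1, −4)   [check: 1·165 − 4·40 = 5]
  40 = 8·5 + 0   → remainder 0, stop. gcd = 5 (last nonzero row C).
So gcd(165, 40) = 5, with Bézout identity 1·165 − 4·40 = 5. Containment (⊇): the Bézout identity exhibits 5 as an element of (165, 40), giving (5) ⊆ (165, 40). Containment (⊆): since 5 | 165 and 5 | 40 (165 = 5·33, 40 = 5·8), every Z-linear combination of 165 and 40 is divisible by 5, so (165, 40) ⊆ (5). Therefore (165, 40) = (5), d = 5.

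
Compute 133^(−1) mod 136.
133^(−1) ≡ 45 (mod 136)

Apply the extended Euclidean algorithm to (136, 133), tracking rows (r, s, t) with s·136 + t·133 = r. Each division r_prev = q·r_cur + r_new produces the new row as (previous row) − q·(current row):
  row A: (136, 1, 0)   [1·136 + 0·133 = 136]
  row B: (133, 0, 1)   [0·136 + 1·133 = 133]
  136 = 1·133 + 3   → row C = row A − 1·row B = (3, 1, −1)   [check: 1·136 − 1·133 = 3]
  133 = 44·3 + 1   → row D = row B − 44·row C = (1, −44, 45)   [check: −44·136 + 45·133 = 1]
  3 = 3·1 + 0   → remainder 0, stop. gcd = 1 (last nonzero row D).
The gcd is 1, so 133 is invertible mod 136. The last nonzero row gives −44·136 + 45·133 = 1, so t = 45. So 133^(−1) ≡ 45 (mod 136). Verify: 133 · 45 = 5985 ≡ 1 (mod 136). ✓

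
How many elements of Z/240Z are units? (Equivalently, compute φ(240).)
An element a ∈ Z/240Z is a unit iff gcd(a, 240) = 1, so the number of units is φ(240). φ is multiplicative, with φ(p^e) = p^e − p^(e−1). Factorise 240 = 2^4 · 3 · 5. Then
  φ(240) = (2^4 − 2^3) · (3 − 1) · (5 − 1) = 8 · 2 · 4 = 64.

Final answer: Z/240Z has φ(240) = 64 units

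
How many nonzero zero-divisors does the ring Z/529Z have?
Z/529Z has 22 nonzero zero-divisors

In Z/529Z each nonzero element is either a unit (gcd with 529 is 1) or a zero-divisor (gcd > 1). The number of units is φ(529): factorise 529 = 23^2, so φ(529) = (23^2 − 23^1) = 506 = 506. The nonzero elements number 529 − 1 = 528. Hence the nonzero zero-divisors number 528 − 506 = 22.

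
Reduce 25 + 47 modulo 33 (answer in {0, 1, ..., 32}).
6

Reduce the summands first: 47 ≡ 14 (mod 33), so 25 + 47 ≡ 25 + 14 (mod 33). 25 + 14 = 39; 39 = 1·33 + 6, so (25 + 47) mod 33 = 6.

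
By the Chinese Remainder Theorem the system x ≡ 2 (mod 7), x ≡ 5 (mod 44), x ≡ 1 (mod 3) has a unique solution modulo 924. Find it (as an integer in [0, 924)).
The moduli 7, 44, 3 are pairwise coprime, so by the CRT there is a unique solution mod 7·44·3 = 924.
Solve by successive substitution. Start with x ≡ 2 (mod 7).
  Combine with x ≡ 5 (mod 44): write x = 2 + 7·t and require 2 + 7·t ≡ 5 (mod 44), i.e. 7·t ≡ 5 − 2 ≡ 3 (mod 44). Since 7^(−1) ≡ 19 (mod 44), t ≡ 19·3 ≡ 13 (mod 44). So x ≡ 2 + 7·13 = 93 (mod 308).
  Combine with x ≡ 1 (mod 3): write x = 93 + 308·t and require 93 + 308·t ≡ 1 (mod 3), i.e. 308·t ≡ 1 − 93 ≡ 1 (mod 3). Since 308^(−1) ≡ 2 (mod 3) (308 ≡ 2 (mod 3)), t ≡ 2·1 ≡ 2 (mod 3). So x ≡ 93 + 308·2 = 709 (mod 924).
Unique solution in [0, 924): x = 709.

Final answer: x ≡ 709 (mod 924); the representative in [0, 924) is 709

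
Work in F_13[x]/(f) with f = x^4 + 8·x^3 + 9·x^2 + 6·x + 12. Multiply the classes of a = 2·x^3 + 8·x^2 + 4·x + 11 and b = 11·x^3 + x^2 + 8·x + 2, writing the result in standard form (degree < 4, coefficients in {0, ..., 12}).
a · b ≡ 11·x^3 + 8·x^2 + 3·x + 8 (mod f(x))

Multiply as integer polynomials: a · b = 22·x^6 + 90·x^5 + 68·x^4 + 193·x^3 + 59·x^2 + 96·x + 22. Reducing coefficients mod 13: a · b ≡ 9·x^6 + 12·x^5 + 3·x^4 + 11·x^3 + 7·x^2 + 5·x + 9. Now divide by f(x) = x^4 + 8·x^3 + 9·x^2 + 6·x + 12 in F_13[x], eliminating the leading term at each step:
  leading term 9·x^6: subtract (9·x^2)·f(x) = 9·x^6 + 7·x^5 + 3·x^4 + 2·x^3 + 4·x^2, leaving 5·x^5 + 9·x^3 + 3·x^2 + 5·x + 9 (coefficients mod 13)
  leading term 5·x^5: subtract (5·x)·f(x) = 5·x^5 + x^4 + 6·x^3 + 4·x^2 + 8·x, leaving 12·x^4 + 3·x^3 + 12·x^2 + 10·x + 9 (coefficients mod 13)
  leading term 12·x^4: subtract (12)·f(x) = 12·x^4 + 5·x^3 + 4·x^2 + 7·x + 1, leaving 11·x^3 + 8·x^2 + 3·x + 8 (coefficients mod 13)
The degree is now < 4, so this is the remainder. Hence a · b ≡ 11·x^3 + 8·x^2 + 3·x + 8 in F_13[x]/(f).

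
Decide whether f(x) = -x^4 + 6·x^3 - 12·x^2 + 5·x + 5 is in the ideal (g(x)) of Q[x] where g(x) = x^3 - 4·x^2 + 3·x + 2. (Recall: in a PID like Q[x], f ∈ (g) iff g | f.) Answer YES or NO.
NO

In Q[x] the ideal (g) consists of all multiples of g, so f ∈ (g) iff g | f, i.e. iff the remainder of f on division by g is 0. Divide f by g (g is monic, so eliminate the leading term of the running remainder at each step):
  leading term -x^4: subtract (-x)·g(x) = -x^4 + 4·x^3 - 3·x^2 - 2·x, leaving 2·x^3 - 9·x^2 + 7·x + 5
  leading term 2·x^3: subtract (2)·g(x) = 2·x^3 - 8·x^2 + 6·x + 4, leaving -x^2 + x + 1
The remainder r(x) = -x^2 + x + 1 ≠ 0 (and deg r < deg g), so g ∤ f, i.e. f ∉ (g).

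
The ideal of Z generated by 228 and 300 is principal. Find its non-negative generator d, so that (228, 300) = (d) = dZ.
(228, 300) = (12); d = 12

In the PID Z, (a, b) is generated by gcd(a, b). Compute gcd(300, 228) with the extended Euclidean algorithm, tracking rows (r, s, t) with s·300 + t·228 = r:
  row A: (300, 1, 0)   [1·300 + 0·228 = 300]
  row B: (228, 0, 1)   [0·300 + 1·228 = 228]
  300 = 1·228 + 72   → row C = row A − 1·row B = (72, 1, −1)   [check: 1·300 − 1·228 = 72]
  228 = 3·72 + 12   → row D = row B − 3·row C = (12, −3, 4)   [check: −3·300 + 4·228 = 12]
  72 = 6·12 + 0   → remainder 0, stop. gcd = 12 (last nonzero row D).
So gcd(228, 300) = 12, with Bézout identity −3·300 + 4·228 = 12. Containment (⊇): the Bézout identity exhibits 12 as an element of (228, 300), giving (12) ⊆ (228, 300). Containment (⊆): since 12 | 228 and 12 | 300 (228 = 12·19, 300 = 12·25), every Z-linear combination of 228 and 300 is divisible by 12, so (228, 300) ⊆ (12). Therefore (228, 300) = (12), d = 12.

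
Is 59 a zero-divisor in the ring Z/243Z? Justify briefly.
gcd(59, 243) = 1, so 59 is a unit in Z/243Z (it has a multiplicative inverse). A unit cannot be a zero-divisor: if 59·b ≡ 0 then multiplying both sides by 59^(−1) gives b ≡ 0. So 59 is not a zero-divisor.

Final answer: NO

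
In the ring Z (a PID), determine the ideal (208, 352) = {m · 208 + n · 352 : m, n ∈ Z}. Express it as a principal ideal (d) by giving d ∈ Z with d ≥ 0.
(208, 352) = (16); d = 16

In the PID Z, (a, b) is generated by gcd(a, b). Compute gcd(352, 208) with the extended Euclidean algorithm, tracking rows (r, s, t) with s·352 + t·208 = r:
  row A: (352, 1, 0)   [1·352 + 0·208 = 352]
  row B: (208, 0, 1)   [0·352 + 1·208 = 208]
  352 = 1·208 + 144   → row C = row A − 1·row B = (144, 1, −1)   [check: 1·352 − 1·208 = 144]
  208 = 1·144 + 64   → row D = row B − 1·row C = (64, −1, 2)   [check: −1·352 + 2·208 = 64]
  144 = 2·64 + 16   → row E = row C − 2·row D = (16, 3, −5)   [check: 3·352 − 5·208 = 16]
  64 = 4·16 + 0   → remainder 0, stop. gcd = 16 (last nonzero row E).
So gcd(208, 352) = 16, with Bézout identity 3·352 − 5·208 = 16. Containment (⊇): the Bézout identity exhibits 16 as an element of (208, 352), giving (16) ⊆ (208, 352). Containment (⊆): since 16 | 208 and 16 | 352 (208 = 16·13, 352 = 16·22), every Z-linear combination of 208 and 352 is divisible by 16, so (208, 352) ⊆ (16). Therefore (208, 352) = (16), d = 16.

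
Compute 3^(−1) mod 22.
3^(−1) ≡ 15 (mod 22)

Apply the extended Euclidean algorithm to (22, 3), tracking rows (r, s, t) with s·22 + t·3 = r. Each division r_prev = q·r_cur + r_new produces the new row as (previous row) − q·(current row):
  row A: (22, 1, 0)   [1·22 + 0·3 = 22]
  row B: (3, 0, 1)   [0·22 + 1·3 = 3]
  22 = 7·3 + 1   → row C = row A − 7·row B = (1, 1, −7)   [check: 1·22 − 7·3 = 1]
  3 = 3·1 + 0   → remainder 0, stop. gcd = 1 (last nonzero row C).
The gcd is 1, so 3 is invertible mod 22. The last nonzero row gives 1·22 − 7·3 = 1, so t = −7. So 3^(−1) ≡ −7 ≡ 15 (mod 22). Verify: 3 · 15 = 45 ≡ 1 (mod 22). ✓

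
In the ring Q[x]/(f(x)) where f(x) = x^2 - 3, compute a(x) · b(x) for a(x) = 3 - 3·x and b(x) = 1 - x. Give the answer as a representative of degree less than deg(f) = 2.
First multiply in Q[x] without reducing: a · b = 3·x^2 - 6·x + 3. Now divide by f(x) = x^2 - 3, eliminating the leading term at each step:
  leading term 3·x^2: subtract (3)·f(x) = 3·x^2 - 9, leaving 12 - 6·x
The degree is now < 2, so this is the remainder. Hence a · b ≡ 12 - 6·x in Q[x]/(f).

Final answer: a · b ≡ 12 - 6·x (mod f(x))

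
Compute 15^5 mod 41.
14

Use repeated squaring. Binary(5) = 101. Walk through the bits of the exponent 5 left-to-right: at each bit after the leading one, square the running value, then multiply by 15 if the bit is 1 (always reducing mod 41):
  bit 1 = 1 (leading): start with 15.
  bit 2 = 0: square 15^2 = 225 ≡ 20 (mod 41).
  bit 3 = 1: square 20^2 = 400 ≡ 31; bit is 1, so multiply 31·15 = 465 ≡ 14 (mod 41).
Final value: 15^5 ≡ 14 (mod 41).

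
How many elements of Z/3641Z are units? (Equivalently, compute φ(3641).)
Z/3641Z has φ(3641) = 3300 units

An element a ∈ Z/3641Z is a unit iff gcd(a, 3641) = 1, so the number of units is φ(3641). φ is multiplicative, with φ(p^e) = p^e − p^(e−1). Factorise 3641 = 11 · 331. Then
  φ(3641) = (11 − 1) · (331 − 1) = 10 · 330 = 3300.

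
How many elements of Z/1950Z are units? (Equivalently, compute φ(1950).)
Z/1950Z has φ(1950) = 480 units

An element a ∈ Z/1950Z is a unit iff gcd(a, 1950) = 1, so the number of units is φ(1950). φ is multiplicative, with φ(p^e) = p^e − p^(e−1). Factorise 1950 = 2 · 3 · 5^2 · 13. Then
  φ(1950) = (2 − 1) · (3 − 1) · (5^2 − 5^1) · (13 − 1) = 1 · 2 · 20 · 12 = 480.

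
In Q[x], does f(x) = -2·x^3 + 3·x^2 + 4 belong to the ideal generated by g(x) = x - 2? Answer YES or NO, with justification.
YES

In Q[x] the ideal (g) consists of all multiples of g, so f ∈ (g) iff g | f, i.e. iff the remainder of f on division by g is 0. Divide f by g (g is monic, so eliminate the leading term of the running remainder at each step):
  leading term -2·x^3: subtract (-2·x^2)·g(x) = -2·x^3 + 4·x^2, leaving 4 - x^2
  leading term -x^2: subtract (-x)·g(x) = -x^2 + 2·x, leaving 4 - 2·x
  leading term -2·x: subtract (-2)·g(x) = 4 - 2·x, leaving 0
The remainder is 0, so f(x) = g(x) · h(x) with h(x) = -2·x^2 - x - 2. Hence g | f, i.e. f ∈ (g).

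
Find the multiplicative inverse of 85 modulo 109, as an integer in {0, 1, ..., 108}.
85^(−1) ≡ 59 (mod 109)

Apply the extended Euclidean algorithm to (109, 85), tracking rows (r, s, t) with s·109 + t·85 = r. Each division r_prev = q·r_cur + r_new produces the new row as (previous row) − q·(current row):
  row A: (109, 1, 0)   [1·109 + 0·85 = 109]
  row B: (85, 0, 1)   [0·109 + 1·85 = 85]
  109 = 1·85 + 24   → row C = row A − 1·row B = (24, 1, −1)   [check: 1·109 − 1·85 = 24]
  85 = 3·24 + 13   → row D = row B − 3·row C = (13, −3, 4)   [check: −3·109 + 4·85 = 13]
  24 = 1·13 + 11   → row E = row C − 1·row D = (11, 4, −5)   [check: 4·109 − 5·85 = 11]
  13 = 1·11 + 2   → row F = row D − 1·row E = (2, −7, 9)   [check: −7·109 + 9·85 = 2]
  11 = 5·2 + 1   → row G = row E − 5·row F = (1, 39, −50)   [check: 39·109 − 50·85 = 1]
  2 = 2·1 + 0   → remainder 0, stop. gcd = 1 (last nonzero row G).
The gcd is 1, so 85 is invertible mod 109. The last nonzero row gives 39·109 − 50·85 = 1, so t = −50. So 85^(−1) ≡ −50 ≡ 59 (mod 109). Verify: 85 · 59 = 5015 ≡ 1 (mod 109). ✓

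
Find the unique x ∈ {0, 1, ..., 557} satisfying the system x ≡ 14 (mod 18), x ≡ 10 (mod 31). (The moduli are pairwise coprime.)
x ≡ 320 (mod 558); the representative in [0, 558) is 320

The moduli 18, 31 are pairwise coprime, so by the CRT there is a unique solution mod 18·31 = 558.
Solve by successive substitution. Start with x ≡ 14 (mod 18).
  Combine with x ≡ 10 (mod 31): write x = 14 + 18·t and require 14 + 18·t ≡ 10 (mod 31), i.e. 18·t ≡ 10 − 14 ≡ 27 (mod 31). Since 18^(−1) ≡ 19 (mod 31), t ≡ 19·27 ≡ 17 (mod 31). So x ≡ 14 + 18·17 = 320 (mod 558).
Unique solution in [0, 558): x = 320.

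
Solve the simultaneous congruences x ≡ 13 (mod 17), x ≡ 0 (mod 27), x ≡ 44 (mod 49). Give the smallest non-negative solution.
x ≡ 7884 (mod 22491); the representative in [0, 22491) is 7884

The moduli 17, 27, 49 are pairwise coprime, so by the CRT there is a unique solution mod 17·27·49 = 22491.
Solve by successive substitution. Start with x ≡ 13 (mod 17).
  Combine with x ≡ 0 (mod 27): write x = 13 + 17·t and require 13 + 17·t ≡ 0 (mod 27), i.e. 17·t ≡ 0 − 13 ≡ 14 (mod 27). Since 17^(−1) ≡ 8 (mod 27), t ≡ 8·14 ≡ 4 (mod 27). So x ≡ 13 + 17·4 = 81 (mod 459).
  Combine with x ≡ 44 (mod 49): write x = 81 + 459·t and require 81 + 459·t ≡ 44 (mod 49), i.e. 459·t ≡ 44 − 81 ≡ 12 (mod 49). Since 459^(−1) ≡ 30 (mod 49) (459 ≡ 18 (mod 49)), t ≡ 30·12 ≡ 17 (mod 49). So x ≡ 81 + 459·17 = 7884 (mod 22491).
Unique solution in [0, 22491): x = 7884.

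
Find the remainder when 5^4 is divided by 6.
1

Use repeated squaring. Binary(4) = 100. Walk through the bits of the exponent 4 left-to-right: at each bit after the leading one, square the running value, then multiply by 5 if the bit is 1 (always reducing mod 6):
  bit 1 = 1 (leading): start with 5.
  bit 2 = 0: square 5^2 = 25 ≡ 1 (mod 6).
  bit 3 = 0: square 1^2 = 1 (mod 6).
Final value: 5^4 ≡ 1 (mod 6).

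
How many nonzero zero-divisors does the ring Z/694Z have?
Z/694Z has 347 nonzero zero-divisors

In Z/694Z each nonzero element is either a unit (gcd with 694 is 1) or a zero-divisor (gcd > 1). The number of units is φ(694): factorise 694 = 2 · 347, so φ(694) = (2 − 1) · (347 − 1) = 1 · 346 = 346. The nonzero elements number 694 − 1 = 693. Hence the nonzero zero-divisors number 693 − 346 = 347.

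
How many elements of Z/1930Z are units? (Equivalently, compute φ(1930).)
An element a ∈ Z/1930Z is a unit iff gcd(a, 1930) = 1, so the number of units is φ(1930). φ is multiplicative, with φ(p^e) = p^e − p^(e−1). Factorise 1930 = 2 · 5 · 193. Then
  φ(1930) = (2 − 1) · (5 − 1) · (193 − 1) = 1 · 4 · 192 = 768.

Final answer: Z/1930Z has φ(1930) = 768 units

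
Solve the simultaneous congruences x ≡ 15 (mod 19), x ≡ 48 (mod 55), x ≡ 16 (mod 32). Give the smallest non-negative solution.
The moduli 19, 55, 32 are pairwise coprime, so by the CRT there is a unique solution mod 19·55·32 = 33440.
Solve by successive substitution. Start with x ≡ 15 (mod 19).
  Combine with x ≡ 48 (mod 55): write x = 15 + 19·t and require 15 + 19·t ≡ 48 (mod 55), i.e. 19·t ≡ 48 − 15 ≡ 33 (mod 55). Since 19^(−1) ≡ 29 (mod 55), t ≡ 29·33 ≡ 22 (mod 55). So x ≡ 15 + 19·22 = 433 (mod 1045).
  Combine with x ≡ 16 (mod 32): write x = 433 + 1045·t and require 433 + 1045·t ≡ 16 (mod 32), i.e. 1045·t ≡ 16 − 433 ≡ 31 (mod 32). Since 1045^(−1) ≡ 29 (mod 32) (1045 ≡ 21 (mod 32)), t ≡ 29·31 ≡ 3 (mod 32). So x ≡ 433 + 1045·3 = 3568 (mod 33440).
Unique solution in [0, 33440): x = 3568.

Final answer: x ≡ 3568 (mod 33440); the representative in [0, 33440) is 3568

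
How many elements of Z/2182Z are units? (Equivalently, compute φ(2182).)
Z/2182Z has φ(2182) = 1090 units

An element a ∈ Z/2182Z is a unit iff gcd(a, 2182) = 1, so the number of units is φ(2182). φ is multiplicative, with φ(p^e) = p^e − p^(e−1). Factorise 2182 = 2 · 1091. Then
  φ(2182) = (2 − 1) · (1091 − 1) = 1 · 1090 = 1090.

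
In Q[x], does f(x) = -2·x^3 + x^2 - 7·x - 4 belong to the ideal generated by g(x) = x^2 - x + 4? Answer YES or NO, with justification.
In Q[x] the ideal (g) consists of all multiples of g, so f ∈ (g) iff g | f, i.e. iff the remainder of f on division by g is 0. Divide f by g (g is monic, so eliminate the leading term of the running remainder at each step):
  leading term -2·x^3: subtract (-2·x)·g(x) = -2·x^3 + 2·x^2 - 8·x, leaving -x^2 + x - 4
  leading term -x^2: subtract (-1)·g(x) = -x^2 + x - 4, leaving 0
The remainder is 0, so f(x) = g(x) · h(x) with h(x) = -2·x - 1. Hence g | f, i.e. f ∈ (g).

Final answer: YES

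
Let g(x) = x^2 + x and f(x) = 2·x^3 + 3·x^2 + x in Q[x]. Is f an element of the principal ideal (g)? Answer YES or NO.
In Q[x] the ideal (g) consists of all multiples of g, so f ∈ (g) iff g | f, i.e. iff the remainder of f on division by g is 0. Divide f by g (g is monic, so eliminate the leading term of the running remainder at each step):
  leading term 2·x^3: subtract (2·x)·g(x) = 2·x^3 + 2·x^2, leaving x^2 + x
  leading term x^2: subtract (1)·g(x) = x^2 + x, leaving 0
The remainder is 0, so f(x) = g(x) · h(x) with h(x) = 2·x + 1. Hence g | f, i.e. f ∈ (g).

Final answer: YES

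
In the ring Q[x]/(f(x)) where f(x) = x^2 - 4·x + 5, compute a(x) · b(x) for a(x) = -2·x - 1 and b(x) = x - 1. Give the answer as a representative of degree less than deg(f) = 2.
First multiply in Q[x] without reducing: a · b = -2·x^2 + x + 1. Now divide by f(x) = x^2 - 4·x + 5, eliminating the leading term at each step:
  leading term -2·x^2: subtract (-2)·f(x) = -2·x^2 + 8·x - 10, leaving 11 - 7·x
The degree is now < 2, so this is the remainder. Hence a · b ≡ 11 - 7·x in Q[x]/(f).

Final answer: a · b ≡ 11 - 7·x (mod f(x))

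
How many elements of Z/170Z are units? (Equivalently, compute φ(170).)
Z/170Z has φ(170) = 64 units

An element a ∈ Z/170Z is a unit iff gcd(a, 170) = 1, so the number of units is φ(170). φ is multiplicative, with φ(p^e) = p^e − p^(e−1). Factorise 170 = 2 · 5 · 17. Then
  φ(170) = (2 − 1) · (5 − 1) · (17 − 1) = 1 · 4 · 16 = 64.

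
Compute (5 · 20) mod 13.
Reduce the factors first: 20 ≡ 7 (mod 13), so 5 · 20 ≡ 5 · 7 (mod 13). 5 · 7 = 35. Dividing by 13: 35 = 2·13 + 9. So (5 · 20) mod 13 = 9.

Final answer: 9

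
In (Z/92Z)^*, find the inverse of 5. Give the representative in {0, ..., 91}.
Apply the extended Euclidean algorithm to (92, 5), tracking rows (r, s, t) with s·92 + t·5 = r. Each division r_prev = q·r_cur + r_new produces the new row as (previous row) − q·(current row):
  row A: (92, 1, 0)   [1·92 + 0·5 = 92]
  row B: (5, 0, 1)   [0·92 + 1·5 = 5]
  92 = 18·5 + 2   → row C = row A − 18·row B = (2, 1, −18)   [check: 1·92 − 18·5 = 2]
  5 = 2·2 + 1   → row D = row B − 2·row C = (1, −2, 37)   [check: −2·92 + 37·5 = 1]
  2 = 2·1 + 0   → remainder 0, stop. gcd = 1 (last nonzero row D).
The gcd is 1, so 5 is invertible mod 92. The last nonzero row gives −2·92 + 37·5 = 1, so t = 37. So 5^(−1) ≡ 37 (mod 92). Verify: 5 · 37 = 185 ≡ 1 (mod 92). ✓

Final answer: 5^(−1) ≡ 37 (mod 92)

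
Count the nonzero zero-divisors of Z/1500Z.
In Z/1500Z each nonzero element is either a unit (gcd with 1500 is 1) or a zero-divisor (gcd > 1). The number of units is φ(1500): factorise 1500 = 2^2 · 3 · 5^3, so φ(1500) = (2^2 − 2^1) · (3 − 1) · (5^3 − 5^2) = 2 · 2 · 100 = 400. The nonzero elements number 1500 − 1 = 1499. Hence the nonzero zero-divisors number 1499 − 400 = 1099.

Final answer: Z/1500Z has 1099 nonzero zero-divisors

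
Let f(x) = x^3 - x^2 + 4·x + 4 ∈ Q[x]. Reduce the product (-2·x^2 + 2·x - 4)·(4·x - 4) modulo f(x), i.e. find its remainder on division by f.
First multiply in Q[x] without reducing: a · b = -8·x^3 + 16·x^2 - 24·x + 16. Now divide by f(x) = x^3 - x^2 + 4·x + 4, eliminating the leading term at each step:
  leading term -8·x^3: subtract (-8)·f(x) = -8·x^3 + 8·x^2 - 32·x - 32, leaving 8·x^2 + 8·x + 48
The degree is now < 3, so this is the remainder. Hence a · b ≡ 8·x^2 + 8·x + 48 in Q[x]/(f).

Final answer: a · b ≡ 8·x^2 + 8·x + 48 (mod f(x))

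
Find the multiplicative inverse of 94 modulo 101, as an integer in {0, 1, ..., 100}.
Apply the extended Euclidean algorithm to (101, 94), tracking rows (r, s, t) with s·101 + t·94 = r. Each division r_prev = q·r_cur + r_new produces the new row as (previous row) − q·(current row):
  row A: (101, 1, 0)   [1·101 + 0·94 = 101]
  row B: (94, 0, 1)   [0·101 + 1·94 = 94]
  101 = 1·94 + 7   → row C = row A − 1·row B = (7, 1, −1)   [check: 1·101 − 1·94 = 7]
  94 = 13·7 + 3   → row D = row B − 13·row C = (3, −13, 14)   [check: −13·101 + 14·94 = 3]
  7 = 2·3 + 1   → row E = row C − 2·row D = (1, 27, −29)   [check: 27·101 − 29·94 = 1]
  3 = 3·1 + 0   → remainder 0, stop. gcd = 1 (last nonzero row E).
The gcd is 1, so 94 is invertible mod 101. The last nonzero row gives 27·101 − 29·94 = 1, so t = −29. So 94^(−1) ≡ −29 ≡ 72 (mod 101). Verify: 94 · 72 = 6768 ≡ 1 (mod 101). ✓

Final answer: 94^(−1) ≡ 72 (mod 101)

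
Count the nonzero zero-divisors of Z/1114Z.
In Z/1114Z each nonzero element is either a unit (gcd with 1114 is 1) or a zero-divisor (gcd > 1). The number of units is φ(1114): factorise 1114 = 2 · 557, so φ(1114) = (2 − 1) · (557 − 1) = 1 · 556 = 556. The nonzero elements number 1114 − 1 = 1113. Hence the nonzero zero-divisors number 1113 − 556 = 557.

Final answer: Z/1114Z has 557 nonzero zero-divisors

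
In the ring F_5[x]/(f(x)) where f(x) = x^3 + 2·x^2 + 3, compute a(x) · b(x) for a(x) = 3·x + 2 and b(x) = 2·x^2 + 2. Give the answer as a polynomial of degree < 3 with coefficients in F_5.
Multiply as integer polynomials: a · b = 6·x^3 + 4·x^2 + 6·x + 4. Reducing coefficients mod 5: a · b ≡ x^3 + 4·x^2 + x + 4. Now divide by f(x) = x^3 + 2·x^2 + 3 in F_5[x], eliminating the leading term at each step:
  leading term x^3: subtract (1)·f(x) = x^3 + 2·x^2 + 3, leaving 2·x^2 + x + 1 (coefficients mod 5)
The degree is now < 3, so this is the remainder. Hence a · b ≡ 2·x^2 + x + 1 in F_5[x]/(f).

Final answer: a · b ≡ 2·x^2 + x + 1 (mod f(x))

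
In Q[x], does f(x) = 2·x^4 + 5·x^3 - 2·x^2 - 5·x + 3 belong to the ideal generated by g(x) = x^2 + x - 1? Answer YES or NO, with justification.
In Q[x] the ideal (g) consists of all multiples of g, so f ∈ (g) iff g | f, i.e. iff the remainder of f on division by g is 0. Divide f by g (g is monic, so eliminate the leading term of the running remainder at each step):
  leading term 2·x^4: subtract (2·x^2)·g(x) = 2·x^4 + 2·x^3 - 2·x^2, leaving 3·x^3 - 5·x + 3
  leading term 3·x^3: subtract (3·x)·g(x) = 3·x^3 + 3·x^2 - 3·x, leaving -3·x^2 - 2·x + 3
  leading term -3·x^2: subtract (-3)·g(x) = -3·x^2 - 3·x + 3, leaving x
The remainder r(x) = x ≠ 0 (and deg r < deg g), so g ∤ f, i.e. f ∉ (g).

Final answer: NO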